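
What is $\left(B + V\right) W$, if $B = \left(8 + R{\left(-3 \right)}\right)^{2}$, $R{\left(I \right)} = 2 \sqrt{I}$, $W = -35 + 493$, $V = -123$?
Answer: $-32518 + 14656 i \sqrt{3} \approx -32518.0 + 25385.0 i$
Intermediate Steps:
$W = 458$
$B = \left(8 + 2 i \sqrt{3}\right)^{2}$ ($B = \left(8 + 2 \sqrt{-3}\right)^{2} = \left(8 + 2 i \sqrt{3}\right)^{2} \approx 52.0 + 55.426 i$)
$\left(B + V\right) W = \left(\left(52 + 32 i \sqrt{3}\right) - 123\right) 458 = \left(-71 + 32 i \sqrt{3}\right) 458 = -32518 + 14656 i \sqrt{3}$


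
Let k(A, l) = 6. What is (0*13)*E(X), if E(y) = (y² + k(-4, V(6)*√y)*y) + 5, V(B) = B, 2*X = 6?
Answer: 0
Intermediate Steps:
X = 3 (X = (½)*6 = 3)
E(y) = 5 + y² + 6*y (E(y) = (y² + 6*y) + 5 = 5 + y² + 6*y)
(0*13)*E(X) = (0*13)*(5 + 3² + 6*3) = 0*(5 + 9 + 18) = 0*32 = 0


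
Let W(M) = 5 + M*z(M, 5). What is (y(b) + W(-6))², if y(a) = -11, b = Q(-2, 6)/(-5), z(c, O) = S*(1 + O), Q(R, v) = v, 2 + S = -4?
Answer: 44100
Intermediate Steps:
S = -6 (S = -2 - 4 = -6)
z(c, O) = -6 - 6*O (z(c, O) = -6*(1 + O) = -6 - 6*O)
b = -6/5 (b = 6/(-5) = 6*(-⅕) = -6/5 ≈ -1.2000)
W(M) = 5 - 36*M (W(M) = 5 + M*(-6 - 6*5) = 5 + M*(-6 - 30) = 5 + M*(-36) = 5 - 36*M)
(y(b) + W(-6))² = (-11 + (5 - 36*(-6)))² = (-11 + (5 + 216))² = (-11 + 221)² = 210² = 44100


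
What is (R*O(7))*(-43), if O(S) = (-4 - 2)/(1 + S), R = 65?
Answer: 8385/4 ≈ 2096.3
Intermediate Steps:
O(S) = -6/(1 + S)
(R*O(7))*(-43) = (65*(-6/(1 + 7)))*(-43) = (65*(-6/8))*(-43) = (65*(-6*⅛))*(-43) = (65*(-¾))*(-43) = -195/4*(-43) = 8385/4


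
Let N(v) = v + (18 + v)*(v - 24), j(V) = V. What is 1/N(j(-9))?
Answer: -1/306 ≈ -0.0032680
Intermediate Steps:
N(v) = v + (-24 + v)*(18 + v) (N(v) = v + (18 + v)*(-24 + v) = v + (-24 + v)*(18 + v))
1/N(j(-9)) = 1/(-432 + (-9)**2 - 5*(-9)) = 1/(-432 + 81 + 45) = 1/(-306) = -1/306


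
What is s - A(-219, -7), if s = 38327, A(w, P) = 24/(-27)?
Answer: 344951/9 ≈ 38328.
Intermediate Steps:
A(w, P) = -8/9 (A(w, P) = 24*(-1/27) = -8/9)
s - A(-219, -7) = 38327 - 1*(-8/9) = 38327 + 8/9 = 344951/9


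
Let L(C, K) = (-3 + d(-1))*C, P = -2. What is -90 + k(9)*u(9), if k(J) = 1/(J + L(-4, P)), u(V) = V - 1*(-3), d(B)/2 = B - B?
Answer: -626/7 ≈ -89.429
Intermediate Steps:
d(B) = 0 (d(B) = 2*(B - B) = 2*0 = 0)
L(C, K) = -3*C (L(C, K) = (-3 + 0)*C = -3*C)
u(V) = 3 + V (u(V) = V + 3 = 3 + V)
k(J) = 1/(12 + J) (k(J) = 1/(J - 3*(-4)) = 1/(J + 12) = 1/(12 + J))
-90 + k(9)*u(9) = -90 + (3 + 9)/(12 + 9) = -90 + 12/21 = -90 + (1/21)*12 = -90 + 4/7 = -626/7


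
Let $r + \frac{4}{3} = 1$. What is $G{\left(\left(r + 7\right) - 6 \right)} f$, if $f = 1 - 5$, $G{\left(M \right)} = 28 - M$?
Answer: $- \frac{328}{3} \approx -109.33$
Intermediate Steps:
$r = - \frac{1}{3}$ ($r = - \frac{4}{3} + 1 = - \frac{1}{3} \approx -0.33333$)
$f = -4$ ($f = 1 - 5 = -4$)
$G{\left(\left(r + 7\right) - 6 \right)} f = \left(28 - \left(\left(- \frac{1}{3} + 7\right) - 6\right)\right) \left(-4\right) = \left(28 - \left(\frac{20}{3} - 6\right)\right) \left(-4\right) = \left(28 - \frac{2}{3}\right) \left(-4\right) = \frac{82}{3} \left(-4\right) = - \frac{328}{3}$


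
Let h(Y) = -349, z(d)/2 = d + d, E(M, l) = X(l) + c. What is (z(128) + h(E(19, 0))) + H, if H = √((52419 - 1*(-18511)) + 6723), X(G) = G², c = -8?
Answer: 163 + √77653 ≈ 441.66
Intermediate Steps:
E(M, l) = -8 + l² (E(M, l) = l² - 8 = -8 + l²)
z(d) = 4*d (z(d) = 2*(d + d) = 2*(2*d) = 4*d)
H = √77653 (H = √((52419 + 18511) + 6723) = √(70930 + 6723) = √77653 ≈ 278.66)
(z(128) + h(E(19, 0))) + H = (4*128 - 349) + √77653 = (512 - 349) + √77653 = 163 + √77653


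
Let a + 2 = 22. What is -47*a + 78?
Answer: -862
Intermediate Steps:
a = 20 (a = -2 + 22 = 20)
-47*a + 78 = -47*20 + 78 = -940 + 78 = -862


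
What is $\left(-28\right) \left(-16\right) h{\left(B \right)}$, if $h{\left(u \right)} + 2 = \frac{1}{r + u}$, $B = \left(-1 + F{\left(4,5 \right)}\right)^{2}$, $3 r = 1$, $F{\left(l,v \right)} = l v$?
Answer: $- \frac{242480}{271} \approx -894.76$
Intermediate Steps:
$r = \frac{1}{3}$ ($r = \frac{1}{3} \cdot 1 = \frac{1}{3} \approx 0.33333$)
$B = 361$ ($B = \left(-1 + 4 \cdot 5\right)^{2} = \left(-1 + 20\right)^{2} = 19^{2} = 361$)
$h{\left(u \right)} = -2 + \frac{1}{\frac{1}{3} + u}$
$\left(-28\right) \left(-16\right) h{\left(B \right)} = \left(-28\right) \left(-16\right) \frac{1 - 2166}{1 + 3 \cdot 361} = 448 \frac{1 - 2166}{1 + 1083} = 448 \cdot \frac{1}{1084} \left(-2165\right) = 448 \left(- \frac{2165}{1084}\right) = - \frac{242480}{271}$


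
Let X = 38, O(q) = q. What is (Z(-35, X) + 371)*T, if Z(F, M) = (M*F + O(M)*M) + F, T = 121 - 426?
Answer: -137250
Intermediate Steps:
T = -305
Z(F, M) = F + M² + F*M (Z(F, M) = (M*F + M*M) + F = (F*M + M²) + F = (M² + F*M) + F = F + M² + F*M)
(Z(-35, X) + 371)*T = ((-35 + 38² - 35*38) + 371)*(-305) = ((-35 + 1444 - 1330) + 371)*(-305) = (79 + 371)*(-305) = 450*(-305) = -137250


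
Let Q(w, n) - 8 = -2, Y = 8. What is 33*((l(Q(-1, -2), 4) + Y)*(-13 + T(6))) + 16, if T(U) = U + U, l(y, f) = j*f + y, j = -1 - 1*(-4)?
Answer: -842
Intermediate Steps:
j = 3 (j = -1 + 4 = 3)
Q(w, n) = 6 (Q(w, n) = 8 - 2 = 6)
l(y, f) = y + 3*f (l(y, f) = 3*f + y = y + 3*f)
T(U) = 2*U
33*((l(Q(-1, -2), 4) + Y)*(-13 + T(6))) + 16 = 33*(((6 + 3*4) + 8)*(-13 + 2*6)) + 16 = 33*(((6 + 12) + 8)*(-13 + 12)) + 16 = 33*((18 + 8)*(-1)) + 16 = 33*(26*(-1)) + 16 = 33*(-26) + 16 = -858 + 16 = -842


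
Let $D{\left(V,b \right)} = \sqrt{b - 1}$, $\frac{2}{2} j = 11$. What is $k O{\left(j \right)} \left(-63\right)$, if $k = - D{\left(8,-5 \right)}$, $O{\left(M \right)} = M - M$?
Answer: $0$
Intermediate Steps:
$j = 11$
$D{\left(V,b \right)} = \sqrt{-1 + b}$
$O{\left(M \right)} = 0$
$k = - i \sqrt{6}$ ($k = - \sqrt{-1 - 5} = - \sqrt{-6} = - i \sqrt{6} \approx - 2.4495 i$)
$k O{\left(j \right)} \left(-63\right) = - i \sqrt{6} \cdot 0 \left(-63\right) = 0 \left(-63\right) = 0$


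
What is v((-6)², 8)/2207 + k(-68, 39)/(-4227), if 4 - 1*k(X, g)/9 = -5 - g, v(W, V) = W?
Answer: -267084/3109663 ≈ -0.085888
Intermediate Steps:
k(X, g) = 81 + 9*g (k(X, g) = 36 - 9*(-5 - g) = 36 + (45 + 9*g) = 81 + 9*g)
v((-6)², 8)/2207 + k(-68, 39)/(-4227) = (-6)²/2207 + (81 + 9*39)/(-4227) = 36*(1/2207) + (81 + 351)*(-1/4227) = 36/2207 + 432*(-1/4227) = 36/2207 - 144/1409 = -267084/3109663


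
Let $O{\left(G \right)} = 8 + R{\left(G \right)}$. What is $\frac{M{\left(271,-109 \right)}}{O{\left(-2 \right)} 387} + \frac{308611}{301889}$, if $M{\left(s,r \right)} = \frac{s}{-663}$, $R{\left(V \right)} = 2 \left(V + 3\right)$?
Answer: $\frac{791755377991}{774589815090} \approx 1.0222$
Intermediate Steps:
$R{\left(V \right)} = 6 + 2 V$ ($R{\left(V \right)} = 2 \left(3 + V\right) = 6 + 2 V$)
$M{\left(s,r \right)} = - \frac{s}{663}$ ($M{\left(s,r \right)} = s \left(- \frac{1}{663}\right) = - \frac{s}{663}$)
$O{\left(G \right)} = 14 + 2 G$ ($O{\left(G \right)} = 8 + \left(6 + 2 G\right) = 14 + 2 G$)
$\frac{M{\left(271,-109 \right)}}{O{\left(-2 \right)} 387} + \frac{308611}{301889} = \frac{\left(- \frac{1}{663}\right) 271}{\left(14 + 2 \left(-2\right)\right) 387} + \frac{308611}{301889} = - \frac{271}{663 \left(14 - 4\right) 387} + 308611 \cdot \frac{1}{301889} = - \frac{271}{663 \cdot 10 \cdot 387} + \frac{308611}{301889} = - \frac{271}{663 \cdot 3870} + \frac{308611}{301889} = \left(- \frac{271}{663}\right) \frac{1}{3870} + \frac{308611}{301889} = - \frac{271}{2565810} + \frac{308611}{301889} = \frac{791755377991}{774589815090}$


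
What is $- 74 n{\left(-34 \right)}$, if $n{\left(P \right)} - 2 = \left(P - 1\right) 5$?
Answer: $12802$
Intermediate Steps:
$n{\left(P \right)} = -3 + 5 P$ ($n{\left(P \right)} = 2 + \left(P - 1\right) 5 = 2 + \left(-1 + P\right) 5 = 2 + \left(-5 + 5 P\right) = -3 + 5 P$)
$- 74 n{\left(-34 \right)} = - 74 \left(-3 + 5 \left(-34\right)\right) = - 74 \left(-3 - 170\right) = \left(-74\right) \left(-173\right) = 12802$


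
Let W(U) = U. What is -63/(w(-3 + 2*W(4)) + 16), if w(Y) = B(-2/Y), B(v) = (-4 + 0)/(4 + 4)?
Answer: -126/31 ≈ -4.0645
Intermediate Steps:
B(v) = -1/2 (B(v) = -4/8 = -4*1/8 = -1/2)
w(Y) = -1/2
-63/(w(-3 + 2*W(4)) + 16) = -63/(-1/2 + 16) = -63/31/2 = -63*2/31 = -126/31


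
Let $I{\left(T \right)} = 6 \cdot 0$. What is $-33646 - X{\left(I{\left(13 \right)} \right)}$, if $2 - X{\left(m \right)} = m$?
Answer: $-33648$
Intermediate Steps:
$I{\left(T \right)} = 0$
$X{\left(m \right)} = 2 - m$
$-33646 - X{\left(I{\left(13 \right)} \right)} = -33646 - \left(2 - 0\right) = -33646 - \left(2 + 0\right) = -33646 - 2 = -33648$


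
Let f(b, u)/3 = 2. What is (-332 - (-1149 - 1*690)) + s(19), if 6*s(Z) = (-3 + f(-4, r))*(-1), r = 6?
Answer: 3013/2 ≈ 1506.5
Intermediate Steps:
f(b, u) = 6 (f(b, u) = 3*2 = 6)
s(Z) = -½ (s(Z) = ((-3 + 6)*(-1))/6 = (3*(-1))/6 = (⅙)*(-3) = -½)
(-332 - (-1149 - 1*690)) + s(19) = (-332 - (-1149 - 1*690)) - ½ = (-332 - (-1149 - 690)) - ½ = (-332 - 1*(-1839)) - ½ = (-332 + 1839) - ½ = 1507 - ½ = 3013/2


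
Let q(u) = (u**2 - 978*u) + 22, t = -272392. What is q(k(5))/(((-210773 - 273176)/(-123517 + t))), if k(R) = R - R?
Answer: 8709998/483949 ≈ 17.998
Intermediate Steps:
k(R) = 0
q(u) = 22 + u**2 - 978*u
q(k(5))/(((-210773 - 273176)/(-123517 + t))) = (22 + 0**2 - 978*0)/(((-210773 - 273176)/(-123517 - 272392))) = (22 + 0 + 0)/((-483949/(-395909))) = 22/((-483949*(-1/395909))) = 22/(483949/395909) = 22*(395909/483949) = 8709998/483949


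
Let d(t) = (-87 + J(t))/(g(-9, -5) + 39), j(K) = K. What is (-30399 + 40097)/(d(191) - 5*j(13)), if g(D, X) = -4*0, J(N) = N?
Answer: -29094/187 ≈ -155.58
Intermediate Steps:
g(D, X) = 0
d(t) = -29/13 + t/39 (d(t) = (-87 + t)/(0 + 39) = (-87 + t)/39 = (-87 + t)*(1/39) = -29/13 + t/39)
(-30399 + 40097)/(d(191) - 5*j(13)) = (-30399 + 40097)/((-29/13 + (1/39)*191) - 5*13) = 9698/((-29/13 + 191/39) - 65) = 9698/(8/3 - 65) = 9698/(-187/3) = 9698*(-3/187) = -29094/187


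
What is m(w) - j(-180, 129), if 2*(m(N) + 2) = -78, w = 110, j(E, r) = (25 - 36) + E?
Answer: 150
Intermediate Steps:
j(E, r) = -11 + E
m(N) = -41 (m(N) = -2 + (1/2)*(-78) = -2 - 39 = -41)
m(w) - j(-180, 129) = -41 - (-11 - 180) = -41 - 1*(-191) = -41 + 191 = 150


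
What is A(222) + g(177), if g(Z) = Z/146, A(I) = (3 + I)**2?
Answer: 7391427/146 ≈ 50626.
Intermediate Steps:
g(Z) = Z/146 (g(Z) = Z*(1/146) = Z/146)
A(222) + g(177) = (3 + 222)**2 + (1/146)*177 = 225**2 + 177/146 = 50625 + 177/146 = 7391427/146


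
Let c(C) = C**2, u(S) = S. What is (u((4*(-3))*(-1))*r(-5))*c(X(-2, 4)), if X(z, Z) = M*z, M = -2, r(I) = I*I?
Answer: 4800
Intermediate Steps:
r(I) = I**2
X(z, Z) = -2*z
(u((4*(-3))*(-1))*r(-5))*c(X(-2, 4)) = (((4*(-3))*(-1))*(-5)**2)*(-2*(-2))**2 = (-12*(-1)*25)*4**2 = (12*25)*16 = 300*16 = 4800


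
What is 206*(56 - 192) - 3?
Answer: -28019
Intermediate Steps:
206*(56 - 192) - 3 = 206*(-136) - 3 = -28016 - 3 = -28019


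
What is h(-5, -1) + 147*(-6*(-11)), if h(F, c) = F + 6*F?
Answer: 9667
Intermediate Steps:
h(F, c) = 7*F
h(-5, -1) + 147*(-6*(-11)) = 7*(-5) + 147*(-6*(-11)) = -35 + 147*66 = -35 + 9702 = 9667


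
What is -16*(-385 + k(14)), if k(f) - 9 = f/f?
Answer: 6000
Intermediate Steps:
k(f) = 10 (k(f) = 9 + f/f = 9 + 1 = 10)
-16*(-385 + k(14)) = -16*(-385 + 10) = -16*(-375) = 6000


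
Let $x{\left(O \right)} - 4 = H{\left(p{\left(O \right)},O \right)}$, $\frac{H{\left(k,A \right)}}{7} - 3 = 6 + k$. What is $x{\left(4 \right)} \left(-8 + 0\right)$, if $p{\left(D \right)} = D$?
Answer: $-760$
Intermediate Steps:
$H{\left(k,A \right)} = 63 + 7 k$ ($H{\left(k,A \right)} = 21 + 7 \left(6 + k\right) = 21 + \left(42 + 7 k\right) = 63 + 7 k$)
$x{\left(O \right)} = 67 + 7 O$ ($x{\left(O \right)} = 4 + \left(63 + 7 O\right) = 67 + 7 O$)
$x{\left(4 \right)} \left(-8 + 0\right) = \left(67 + 7 \cdot 4\right) \left(-8 + 0\right) = \left(67 + 28\right) \left(-8\right) = 95 \left(-8\right) = -760$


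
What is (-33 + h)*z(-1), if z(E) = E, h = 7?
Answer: 26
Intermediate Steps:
(-33 + h)*z(-1) = (-33 + 7)*(-1) = -26*(-1) = 26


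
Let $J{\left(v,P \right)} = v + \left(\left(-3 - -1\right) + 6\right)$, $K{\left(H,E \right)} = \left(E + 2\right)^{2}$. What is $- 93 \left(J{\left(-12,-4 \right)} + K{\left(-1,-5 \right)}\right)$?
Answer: $-93$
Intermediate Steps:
$K{\left(H,E \right)} = \left(2 + E\right)^{2}$
$J{\left(v,P \right)} = 4 + v$ ($J{\left(v,P \right)} = v + \left(\left(-3 + 1\right) + 6\right) = v + \left(-2 + 6\right) = v + 4 = 4 + v$)
$- 93 \left(J{\left(-12,-4 \right)} + K{\left(-1,-5 \right)}\right) = - 93 \left(\left(4 - 12\right) + \left(2 - 5\right)^{2}\right) = - 93 \left(-8 + \left(-3\right)^{2}\right) = - 93 \left(-8 + 9\right) = \left(-93\right) 1 = -93$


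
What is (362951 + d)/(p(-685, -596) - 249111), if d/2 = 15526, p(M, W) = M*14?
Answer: -394003/258701 ≈ -1.5230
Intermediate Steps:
p(M, W) = 14*M
d = 31052 (d = 2*15526 = 31052)
(362951 + d)/(p(-685, -596) - 249111) = (362951 + 31052)/(14*(-685) - 249111) = 394003/(-9590 - 249111) = 394003/(-258701) = 394003*(-1/258701) = -394003/258701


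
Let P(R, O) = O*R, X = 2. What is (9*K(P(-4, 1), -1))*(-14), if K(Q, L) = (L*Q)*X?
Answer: -1008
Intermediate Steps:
K(Q, L) = 2*L*Q (K(Q, L) = (L*Q)*2 = 2*L*Q)
(9*K(P(-4, 1), -1))*(-14) = (9*(2*(-1)*(1*(-4))))*(-14) = (9*(2*(-1)*(-4)))*(-14) = (9*8)*(-14) = 72*(-14) = -1008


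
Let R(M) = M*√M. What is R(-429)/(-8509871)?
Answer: 429*I*√429/8509871 ≈ 0.0010442*I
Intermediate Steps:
R(M) = M^(3/2)
R(-429)/(-8509871) = (-429)^(3/2)/(-8509871) = -429*I*√429*(-1/8509871) = 429*I*√429/8509871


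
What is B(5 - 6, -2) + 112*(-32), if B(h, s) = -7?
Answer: -3591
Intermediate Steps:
B(5 - 6, -2) + 112*(-32) = -7 + 112*(-32) = -7 - 3584 = -3591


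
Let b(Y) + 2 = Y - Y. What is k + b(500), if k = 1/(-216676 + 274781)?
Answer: -116209/58105 ≈ -2.0000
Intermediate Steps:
k = 1/58105 ≈ 1.7210e-5
b(Y) = -2 (b(Y) = -2 + (Y - Y) = -2 + 0 = -2)
k + b(500) = 1/58105 - 2 = -116209/58105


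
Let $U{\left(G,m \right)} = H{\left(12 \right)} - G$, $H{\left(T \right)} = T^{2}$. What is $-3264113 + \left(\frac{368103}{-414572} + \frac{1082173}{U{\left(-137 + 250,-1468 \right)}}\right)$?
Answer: $- \frac{41500878279953}{12851732} \approx -3.2292 \cdot 10^{6}$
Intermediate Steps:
$U{\left(G,m \right)} = 144 - G$ ($U{\left(G,m \right)} = 12^{2} - G = 144 - G$)
$-3264113 + \left(\frac{368103}{-414572} + \frac{1082173}{U{\left(-137 + 250,-1468 \right)}}\right) = -3264113 + \left(\frac{368103}{-414572} + \frac{1082173}{144 - \left(-137 + 250\right)}\right) = -3264113 + \left(368103 \left(- \frac{1}{414572}\right) + \frac{1082173}{144 - 113}\right) = -3264113 - \left(\frac{368103}{414572} - \frac{1082173}{144 - 113}\right) = -3264113 - \left(\frac{368103}{414572} - \frac{1082173}{31}\right) = -3264113 + \left(- \frac{368103}{414572} + 1082173 \cdot \frac{1}{31}\right) = -3264113 + \left(- \frac{368103}{414572} + \frac{1082173}{31}\right) = -3264113 + \frac{448627213763}{12851732} = - \frac{41500878279953}{12851732}$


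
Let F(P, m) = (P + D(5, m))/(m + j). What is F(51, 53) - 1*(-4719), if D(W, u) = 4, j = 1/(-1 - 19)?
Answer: 4998521/1059 ≈ 4720.0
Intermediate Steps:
j = -1/20 (j = 1/(-20) = -1/20 ≈ -0.050000)
F(P, m) = (4 + P)/(-1/20 + m) (F(P, m) = (P + 4)/(m - 1/20) = (4 + P)/(-1/20 + m))
F(51, 53) - 1*(-4719) = 20*(4 + 51)/(-1 + 20*53) - 1*(-4719) = 20*55/(-1 + 1060) + 4719 = 20*55/1059 + 4719 = 20*(1/1059)*55 + 4719 = 1100/1059 + 4719 = 4998521/1059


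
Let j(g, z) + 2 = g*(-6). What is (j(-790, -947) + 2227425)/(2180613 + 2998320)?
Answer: 2232163/5178933 ≈ 0.43101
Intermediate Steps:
j(g, z) = -2 - 6*g (j(g, z) = -2 + g*(-6) = -2 - 6*g)
(j(-790, -947) + 2227425)/(2180613 + 2998320) = ((-2 - 6*(-790)) + 2227425)/(2180613 + 2998320) = ((-2 + 4740) + 2227425)/5178933 = (4738 + 2227425)*(1/5178933) = 2232163*(1/5178933) = 2232163/5178933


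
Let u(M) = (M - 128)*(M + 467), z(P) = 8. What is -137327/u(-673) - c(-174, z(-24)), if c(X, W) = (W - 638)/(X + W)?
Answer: -712079/153882 ≈ -4.6274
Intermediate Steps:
u(M) = (-128 + M)*(467 + M)
c(X, W) = (-638 + W)/(W + X)
-137327/u(-673) - c(-174, z(-24)) = -137327/(-59776 + (-673)² + 339*(-673)) - (-638 + 8)/(8 - 174) = -137327/(-59776 + 452929 - 228147) - (-630)/(-166) = -137327/165006 - (-1)*(-630)/166 = -137327*1/165006 - 1*315/83 = -1543/1854 - 315/83 = -712079/153882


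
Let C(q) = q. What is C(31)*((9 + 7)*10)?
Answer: 4960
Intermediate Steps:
C(31)*((9 + 7)*10) = 31*((9 + 7)*10) = 31*(16*10) = 31*160 = 4960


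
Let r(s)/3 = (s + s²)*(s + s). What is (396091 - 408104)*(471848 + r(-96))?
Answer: 57437420536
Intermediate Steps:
r(s) = 6*s*(s + s²) (r(s) = 3*((s + s²)*(s + s)) = 3*((s + s²)*(2*s)) = 3*(2*s*(s + s²)) = 6*s*(s + s²))
(396091 - 408104)*(471848 + r(-96)) = (396091 - 408104)*(471848 + 6*(-96)²*(1 - 96)) = -12013*(471848 + 6*9216*(-95)) = -12013*(471848 - 5253120) = -12013*(-4781272) = 57437420536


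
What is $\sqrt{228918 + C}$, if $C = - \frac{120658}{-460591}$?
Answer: $\frac{2 \sqrt{12140912906414209}}{460591} \approx 478.45$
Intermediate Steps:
$C = \frac{120658}{460591}$ ($C = \left(-120658\right) \left(- \frac{1}{460591}\right) = \frac{120658}{460591} \approx 0.26196$)
$\sqrt{228918 + C} = \sqrt{228918 + \frac{120658}{460591}} = \sqrt{\frac{105437691196}{460591}} = \frac{2 \sqrt{12140912906414209}}{460591}$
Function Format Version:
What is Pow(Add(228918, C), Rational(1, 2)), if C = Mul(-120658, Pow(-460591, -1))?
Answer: Mul(Rational(2, 460591), Pow(12140912906414209, Rational(1, 2))) ≈ 478.45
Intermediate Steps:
C = Rational(120658, 460591) (C = Mul(-120658, Rational(-1, 460591)) = Rational(120658, 460591) ≈ 0.26196)
Pow(Add(228918, C), Rational(1, 2)) = Pow(Add(228918, Rational(120658, 460591)), Rational(1, 2)) = Pow(Rational(105437691196, 460591), Rational(1, 2)) = Mul(Rational(2, 460591), Pow(12140912906414209, Rational(1, 2)))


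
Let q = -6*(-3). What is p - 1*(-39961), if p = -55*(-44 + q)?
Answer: 41391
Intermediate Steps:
q = 18
p = 1430 (p = -55*(-44 + 18) = -55*(-26) = 1430)
p - 1*(-39961) = 1430 - 1*(-39961) = 1430 + 39961 = 41391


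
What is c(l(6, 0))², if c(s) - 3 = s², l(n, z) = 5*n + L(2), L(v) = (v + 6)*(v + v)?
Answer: 14799409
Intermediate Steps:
L(v) = 2*v*(6 + v) (L(v) = (6 + v)*(2*v) = 2*v*(6 + v))
l(n, z) = 32 + 5*n (l(n, z) = 5*n + 2*2*(6 + 2) = 5*n + 2*2*8 = 5*n + 32 = 32 + 5*n)
c(s) = 3 + s²
c(l(6, 0))² = (3 + (32 + 5*6)²)² = (3 + (32 + 30)²)² = (3 + 62²)² = (3 + 3844)² = 3847² = 14799409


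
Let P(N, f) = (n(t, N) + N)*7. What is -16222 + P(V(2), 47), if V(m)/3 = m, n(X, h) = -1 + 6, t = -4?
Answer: -16145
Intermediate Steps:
n(X, h) = 5
V(m) = 3*m
P(N, f) = 35 + 7*N (P(N, f) = (5 + N)*7 = 35 + 7*N)
-16222 + P(V(2), 47) = -16222 + (35 + 7*(3*2)) = -16222 + (35 + 7*6) = -16222 + (35 + 42) = -16222 + 77 = -16145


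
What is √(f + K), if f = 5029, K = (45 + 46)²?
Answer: 11*√110 ≈ 115.37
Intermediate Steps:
K = 8281 (K = 91² = 8281)
√(f + K) = √(5029 + 8281) = √13310 = 11*√110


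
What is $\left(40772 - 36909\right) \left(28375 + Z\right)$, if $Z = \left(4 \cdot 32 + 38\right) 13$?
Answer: $117948979$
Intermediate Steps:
$Z = 2158$ ($Z = \left(128 + 38\right) 13 = 166 \cdot 13 = 2158$)
$\left(40772 - 36909\right) \left(28375 + Z\right) = \left(40772 - 36909\right) \left(28375 + 2158\right) = 3863 \cdot 30533 = 117948979$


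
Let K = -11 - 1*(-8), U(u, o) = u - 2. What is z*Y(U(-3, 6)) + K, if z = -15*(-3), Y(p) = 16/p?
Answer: -147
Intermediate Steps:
U(u, o) = -2 + u
z = 45
K = -3 (K = -11 + 8 = -3)
z*Y(U(-3, 6)) + K = 45*(16/(-2 - 3)) - 3 = 45*(16/(-5)) - 3 = 45*(16*(-⅕)) - 3 = 45*(-16/5) - 3 = -144 - 3 = -147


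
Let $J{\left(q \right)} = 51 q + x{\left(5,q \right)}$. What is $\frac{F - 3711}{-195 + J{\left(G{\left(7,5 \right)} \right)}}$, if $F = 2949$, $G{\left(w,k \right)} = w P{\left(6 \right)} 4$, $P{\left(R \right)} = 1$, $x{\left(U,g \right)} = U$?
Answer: $- \frac{381}{619} \approx -0.61551$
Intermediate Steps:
$G{\left(w,k \right)} = 4 w$ ($G{\left(w,k \right)} = w 1 \cdot 4 = w 4 = 4 w$)
$J{\left(q \right)} = 5 + 51 q$ ($J{\left(q \right)} = 51 q + 5 = 5 + 51 q$)
$\frac{F - 3711}{-195 + J{\left(G{\left(7,5 \right)} \right)}} = \frac{2949 - 3711}{-195 + \left(5 + 51 \cdot 4 \cdot 7\right)} = - \frac{762}{-195 + \left(5 + 51 \cdot 28\right)} = - \frac{762}{-195 + \left(5 + 1428\right)} = - \frac{762}{-195 + 1433} = - \frac{762}{1238} = \left(-762\right) \frac{1}{1238} = - \frac{381}{619}$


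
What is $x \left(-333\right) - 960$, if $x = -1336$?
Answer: $443928$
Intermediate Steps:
$x \left(-333\right) - 960 = \left(-1336\right) \left(-333\right) - 960 = 444888 - 960 = 443928$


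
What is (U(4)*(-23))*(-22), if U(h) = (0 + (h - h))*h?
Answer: 0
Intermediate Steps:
U(h) = 0 (U(h) = (0 + 0)*h = 0*h = 0)
(U(4)*(-23))*(-22) = (0*(-23))*(-22) = 0*(-22) = 0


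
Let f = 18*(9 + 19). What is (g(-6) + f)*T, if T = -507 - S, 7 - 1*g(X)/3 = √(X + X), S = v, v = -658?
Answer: 79275 - 906*I*√3 ≈ 79275.0 - 1569.2*I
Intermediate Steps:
S = -658
g(X) = 21 - 3*√2*√X (g(X) = 21 - 3*√(X + X) = 21 - 3*√2*√X)
T = 151 (T = -507 - 1*(-658) = -507 + 658 = 151)
f = 504 (f = 18*28 = 504)
(g(-6) + f)*T = ((21 - 3*√2*√(-6)) + 504)*151 = ((21 - 3*√2*I*√6) + 504)*151 = ((21 - 6*I*√3) + 504)*151 = (525 - 6*I*√3)*151 = 79275 - 906*I*√3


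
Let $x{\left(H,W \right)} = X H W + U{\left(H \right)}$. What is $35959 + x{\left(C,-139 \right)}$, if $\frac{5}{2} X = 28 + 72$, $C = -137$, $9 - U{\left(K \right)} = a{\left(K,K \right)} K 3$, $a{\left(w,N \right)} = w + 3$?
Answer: $742614$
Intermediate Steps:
$a{\left(w,N \right)} = 3 + w$
$U{\left(K \right)} = 9 - 3 K \left(3 + K\right)$ ($U{\left(K \right)} = 9 - \left(3 + K\right) K 3 = 9 - K \left(3 + K\right) 3 = 9 - 3 K \left(3 + K\right)$)
$X = 40$ ($X = \frac{2 \left(28 + 72\right)}{5} = \frac{2}{5} \cdot 100 = 40$)
$x{\left(H,W \right)} = 9 - 3 H \left(3 + H\right) + 40 H W$ ($x{\left(H,W \right)} = 40 H W - \left(-9 + 3 H \left(3 + H\right)\right) = 9 - 3 H \left(3 + H\right) + 40 H W$)
$35959 + x{\left(C,-139 \right)} = 35959 + \left(9 - - 411 \left(3 - 137\right) + 40 \left(-137\right) \left(-139\right)\right) = 35959 + \left(9 - \left(-411\right) \left(-134\right) + 761720\right) = 35959 + \left(9 - 55074 + 761720\right) = 35959 + 706655 = 742614$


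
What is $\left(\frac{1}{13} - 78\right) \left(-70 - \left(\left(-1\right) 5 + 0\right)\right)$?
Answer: $5065$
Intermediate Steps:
$\left(\frac{1}{13} - 78\right) \left(-70 - \left(\left(-1\right) 5 + 0\right)\right) = \left(\frac{1}{13} - 78\right) \left(-70 - \left(-5 + 0\right)\right) = - \frac{1013 \left(-70 - -5\right)}{13} = - \frac{1013 \left(-70 + 5\right)}{13} = \left(- \frac{1013}{13}\right) \left(-65\right) = 5065$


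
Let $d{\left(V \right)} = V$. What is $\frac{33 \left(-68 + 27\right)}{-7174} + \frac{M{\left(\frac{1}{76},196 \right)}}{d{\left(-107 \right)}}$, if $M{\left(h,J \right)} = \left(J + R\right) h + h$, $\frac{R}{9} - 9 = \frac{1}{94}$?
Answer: $\frac{423354245}{2741931496} \approx 0.1544$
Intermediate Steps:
$R = \frac{7623}{94}$ ($R = 81 + \frac{9}{94} = \frac{7623}{94} \approx 81.096$)
$M{\left(h,J \right)} = h + h \left(\frac{7623}{94} + J\right)$ ($M{\left(h,J \right)} = \left(J + \frac{7623}{94}\right) h + h = \left(\frac{7623}{94} + J\right) h + h = h \left(\frac{7623}{94} + J\right) + h = h + h \left(\frac{7623}{94} + J\right)$)
$\frac{33 \left(-68 + 27\right)}{-7174} + \frac{M{\left(\frac{1}{76},196 \right)}}{d{\left(-107 \right)}} = \frac{33 \left(-68 + 27\right)}{-7174} + \frac{\frac{1}{94} \cdot \frac{1}{76} \left(7717 + 94 \cdot 196\right)}{-107} = 33 \left(-41\right) \left(- \frac{1}{7174}\right) + \frac{1}{94} \cdot \frac{1}{76} \left(7717 + 18424\right) \left(- \frac{1}{107}\right) = \left(-1353\right) \left(- \frac{1}{7174}\right) + \frac{1}{94} \cdot \frac{1}{76} \cdot 26141 \left(- \frac{1}{107}\right) = \frac{1353}{7174} + \frac{26141}{7144} \left(- \frac{1}{107}\right) = \frac{1353}{7174} - \frac{26141}{764408} = \frac{423354245}{2741931496}$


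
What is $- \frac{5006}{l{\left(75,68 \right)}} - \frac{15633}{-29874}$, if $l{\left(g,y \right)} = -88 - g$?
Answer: $\frac{50699141}{1623154} \approx 31.235$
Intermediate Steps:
$- \frac{5006}{l{\left(75,68 \right)}} - \frac{15633}{-29874} = - \frac{5006}{-88 - 75} - \frac{15633}{-29874} = - \frac{5006}{-88 - 75} - - \frac{5211}{9958} = - \frac{5006}{-163} + \frac{5211}{9958} = \left(-5006\right) \left(- \frac{1}{163}\right) + \frac{5211}{9958} = \frac{5006}{163} + \frac{5211}{9958} = \frac{50699141}{1623154}$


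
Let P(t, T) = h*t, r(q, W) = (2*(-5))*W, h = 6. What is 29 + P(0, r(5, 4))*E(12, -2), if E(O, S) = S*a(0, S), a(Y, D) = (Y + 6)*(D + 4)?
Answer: 29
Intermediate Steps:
a(Y, D) = (4 + D)*(6 + Y) (a(Y, D) = (6 + Y)*(4 + D) = (4 + D)*(6 + Y))
E(O, S) = S*(24 + 6*S) (E(O, S) = S*(24 + 4*0 + 6*S + S*0) = S*(24 + 0 + 6*S + 0) = S*(24 + 6*S))
r(q, W) = -10*W
P(t, T) = 6*t
29 + P(0, r(5, 4))*E(12, -2) = 29 + (6*0)*(6*(-2)*(4 - 2)) = 29 + 0*(6*(-2)*2) = 29 + 0*(-24) = 29 + 0 = 29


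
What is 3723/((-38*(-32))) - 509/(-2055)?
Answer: 8269709/2498880 ≈ 3.3094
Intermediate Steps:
3723/((-38*(-32))) - 509/(-2055) = 3723/1216 - 509*(-1/2055) = 3723*(1/1216) + 509/2055 = 3723/1216 + 509/2055 = 8269709/2498880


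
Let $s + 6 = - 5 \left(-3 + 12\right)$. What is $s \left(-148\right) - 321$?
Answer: $7227$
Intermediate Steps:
$s = -51$ ($s = -6 - 5 \left(-3 + 12\right) = -6 - 45 = -51$)
$s \left(-148\right) - 321 = \left(-51\right) \left(-148\right) - 321 = 7548 - 321 = 7227$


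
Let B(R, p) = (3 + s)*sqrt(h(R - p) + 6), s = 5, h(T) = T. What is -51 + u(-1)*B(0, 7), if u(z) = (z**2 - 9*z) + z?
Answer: -51 + 72*I ≈ -51.0 + 72.0*I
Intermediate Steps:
u(z) = z**2 - 8*z
B(R, p) = 8*sqrt(6 + R - p) (B(R, p) = (3 + 5)*sqrt((R - p) + 6) = 8*sqrt(6 + R - p))
-51 + u(-1)*B(0, 7) = -51 + (-(-8 - 1))*(8*sqrt(6 + 0 - 1*7)) = -51 + (-1*(-9))*(8*sqrt(6 + 0 - 7)) = -51 + 9*(8*sqrt(-1)) = -51 + 9*(8*I) = -51 + 72*I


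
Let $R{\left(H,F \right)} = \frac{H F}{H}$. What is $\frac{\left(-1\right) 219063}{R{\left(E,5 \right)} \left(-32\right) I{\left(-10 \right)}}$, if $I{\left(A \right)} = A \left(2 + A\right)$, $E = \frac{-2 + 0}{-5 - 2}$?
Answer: $\frac{219063}{12800} \approx 17.114$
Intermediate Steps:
$E = \frac{2}{7}$ ($E = - \frac{2}{-7} = \left(-2\right) \left(- \frac{1}{7}\right) = \frac{2}{7} \approx 0.28571$)
$R{\left(H,F \right)} = F$ ($R{\left(H,F \right)} = \frac{F H}{H} = F$)
$\frac{\left(-1\right) 219063}{R{\left(E,5 \right)} \left(-32\right) I{\left(-10 \right)}} = \frac{\left(-1\right) 219063}{5 \left(-32\right) \left(- 10 \left(2 - 10\right)\right)} = - \frac{219063}{\left(-160\right) \left(\left(-10\right) \left(-8\right)\right)} = - \frac{219063}{\left(-160\right) 80} = - \frac{219063}{-12800} = \left(-219063\right) \left(- \frac{1}{12800}\right) = \frac{219063}{12800}$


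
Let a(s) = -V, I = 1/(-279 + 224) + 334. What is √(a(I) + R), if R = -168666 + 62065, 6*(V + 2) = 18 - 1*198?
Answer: 3*I*√11841 ≈ 326.45*I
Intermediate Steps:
V = -32 (V = -2 + (18 - 1*198)/6 = -2 + (18 - 198)/6 = -2 + (⅙)*(-180) = -2 - 30 = -32)
R = -106601
I = 18369/55 (I = 1/(-55) + 334 = -1/55 + 334 = 18369/55 ≈ 333.98)
a(s) = 32 (a(s) = -1*(-32) = 32)
√(a(I) + R) = √(32 - 106601) = √(-106569) = 3*I*√11841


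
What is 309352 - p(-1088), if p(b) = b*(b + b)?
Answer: -2058136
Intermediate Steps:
p(b) = 2*b² (p(b) = b*(2*b) = 2*b²)
309352 - p(-1088) = 309352 - 2*(-1088)² = 309352 - 2*1183744 = 309352 - 1*2367488 = 309352 - 2367488 = -2058136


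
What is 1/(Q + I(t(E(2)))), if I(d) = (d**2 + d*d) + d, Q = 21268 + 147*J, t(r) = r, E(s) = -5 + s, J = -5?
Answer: 1/20548 ≈ 4.8667e-5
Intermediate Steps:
Q = 20533 (Q = 21268 + 147*(-5) = 21268 - 735 = 20533)
I(d) = d + 2*d**2 (I(d) = (d**2 + d**2) + d = 2*d**2 + d = d + 2*d**2)
1/(Q + I(t(E(2)))) = 1/(20533 + (-5 + 2)*(1 + 2*(-5 + 2))) = 1/(20533 - 3*(1 + 2*(-3))) = 1/(20533 - 3*(1 - 6)) = 1/(20533 - 3*(-5)) = 1/(20533 + 15) = 1/20548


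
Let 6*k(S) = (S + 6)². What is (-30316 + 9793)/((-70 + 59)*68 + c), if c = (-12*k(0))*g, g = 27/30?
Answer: 102615/4064 ≈ 25.250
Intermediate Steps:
g = 9/10 (g = 27*(1/30) = 9/10 ≈ 0.90000)
k(S) = (6 + S)²/6 (k(S) = (S + 6)²/6 = (6 + S)²/6)
c = -324/5 (c = -2*(6 + 0)²*(9/10) = -2*6²*(9/10) = -2*36*(9/10) = -12*6*(9/10) = -72*9/10 = -324/5 ≈ -64.800)
(-30316 + 9793)/((-70 + 59)*68 + c) = (-30316 + 9793)/((-70 + 59)*68 - 324/5) = -20523/(-11*68 - 324/5) = -20523/(-748 - 324/5) = -20523/(-4064/5) = -20523*(-5/4064) = 102615/4064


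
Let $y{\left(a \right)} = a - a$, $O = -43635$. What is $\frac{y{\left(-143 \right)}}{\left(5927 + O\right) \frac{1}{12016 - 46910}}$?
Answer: $0$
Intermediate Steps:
$y{\left(a \right)} = 0$
$\frac{y{\left(-143 \right)}}{\left(5927 + O\right) \frac{1}{12016 - 46910}} = \frac{0}{\left(5927 - 43635\right) \frac{1}{12016 - 46910}} = \frac{0}{\left(-37708\right) \frac{1}{-34894}} = \frac{0}{\left(-37708\right) \left(- \frac{1}{34894}\right)} = \frac{0}{\frac{18854}{17447}} = 0 \cdot \frac{17447}{18854} = 0$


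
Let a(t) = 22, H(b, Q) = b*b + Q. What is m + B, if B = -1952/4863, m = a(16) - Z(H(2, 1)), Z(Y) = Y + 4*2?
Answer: 41815/4863 ≈ 8.5986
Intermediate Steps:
H(b, Q) = Q + b² (H(b, Q) = b² + Q = Q + b²)
Z(Y) = 8 + Y (Z(Y) = Y + 8 = 8 + Y)
m = 9 (m = 22 - (8 + (1 + 2²)) = 22 - (8 + (1 + 4)) = 22 - (8 + 5) = 22 - 1*13 = 22 - 13 = 9)
B = -1952/4863 ≈ -0.40140
m + B = 9 - 1952/4863 = 41815/4863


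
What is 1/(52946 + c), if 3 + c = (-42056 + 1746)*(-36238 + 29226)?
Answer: 1/282706663 ≈ 3.5372e-9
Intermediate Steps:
c = 282653717 (c = -3 + (-42056 + 1746)*(-36238 + 29226) = -3 - 40310*(-7012) = -3 + 282653720 = 282653717)
1/(52946 + c) = 1/(52946 + 282653717) = 1/282706663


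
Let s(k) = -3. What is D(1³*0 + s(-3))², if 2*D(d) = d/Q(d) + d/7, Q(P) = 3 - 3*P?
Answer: 361/3136 ≈ 0.11511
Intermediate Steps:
D(d) = d/14 + d/(2*(3 - 3*d)) (D(d) = (d/(3 - 3*d) + d/7)/2 = (d/7 + d/(3 - 3*d))/2 = d/14 + d/(2*(3 - 3*d)))
D(1³*0 + s(-3))² = ((1³*0 - 3)*(-10 + 3*(1³*0 - 3))/(42*(-1 + (1³*0 - 3))))² = ((1*0 - 3)*(-10 + 3*(1*0 - 3))/(42*(-1 + (1*0 - 3))))² = ((0 - 3)*(-10 + 3*(0 - 3))/(42*(-1 + (0 - 3))))² = ((1/42)*(-3)*(-10 + 3*(-3))/(-1 - 3))² = ((1/42)*(-3)*(-10 - 9)/(-4))² = ((1/42)*(-3)*(-¼)*(-19))² = (-19/56)² = 361/3136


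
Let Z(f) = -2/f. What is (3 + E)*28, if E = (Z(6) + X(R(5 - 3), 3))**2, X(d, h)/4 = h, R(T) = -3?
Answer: 35056/9 ≈ 3895.1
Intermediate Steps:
X(d, h) = 4*h
E = 1225/9 (E = (-2/6 + 4*3)**2 = (-2*1/6 + 12)**2 = (-1/3 + 12)**2 = (35/3)**2 = 1225/9 ≈ 136.11)
(3 + E)*28 = (3 + 1225/9)*28 = (1252/9)*28 = 35056/9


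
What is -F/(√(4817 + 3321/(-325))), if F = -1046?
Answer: 2615*√5077163/390551 ≈ 15.087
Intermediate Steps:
-F/(√(4817 + 3321/(-325))) = -(-1046)/(√(4817 + 3321/(-325))) = -(-1046)/(√(4817 + 3321*(-1/325))) = -(-1046)/(√(4817 - 3321/325)) = -(-1046)/(√(1562204/325)) = -(-1046)/(2*√5077163/65) = -(-1046)*5*√5077163/781102 = -(-2615)*√5077163/390551 = 2615*√5077163/390551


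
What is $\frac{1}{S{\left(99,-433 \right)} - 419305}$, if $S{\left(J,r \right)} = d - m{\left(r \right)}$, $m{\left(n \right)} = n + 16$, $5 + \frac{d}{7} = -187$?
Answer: $- \frac{1}{420232} \approx -2.3796 \cdot 10^{-6}$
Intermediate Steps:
$d = -1344$ ($d = -35 + 7 \left(-187\right) = -35 - 1309 = -1344$)
$m{\left(n \right)} = 16 + n$
$S{\left(J,r \right)} = -1360 - r$ ($S{\left(J,r \right)} = -1344 - \left(16 + r\right) = -1360 - r$)
$\frac{1}{S{\left(99,-433 \right)} - 419305} = \frac{1}{\left(-1360 - -433\right) - 419305} = \frac{1}{\left(-1360 + 433\right) - 419305} = \frac{1}{-927 - 419305} = \frac{1}{-420232} = - \frac{1}{420232}$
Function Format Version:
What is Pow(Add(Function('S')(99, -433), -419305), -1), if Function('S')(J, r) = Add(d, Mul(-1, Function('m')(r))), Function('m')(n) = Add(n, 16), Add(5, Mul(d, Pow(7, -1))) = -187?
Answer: Rational(-1, 420232) ≈ -2.3796e-6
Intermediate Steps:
d = -1344 (d = Add(-35, Mul(7, -187)) = Add(-35, -1309) = -1344)
Function('m')(n) = Add(16, n)
Function('S')(J, r) = Add(-1360, Mul(-1, r)) (Function('S')(J, r) = Add(-1344, Mul(-1, Add(16, r))) = Add(-1344, Add(-16, Mul(-1, r))) = Add(-1360, Mul(-1, r)))
Pow(Add(Function('S')(99, -433), -419305), -1) = Pow(Add(Add(-1360, Mul(-1, -433)), -419305), -1) = Pow(Add(Add(-1360, 433), -419305), -1) = Pow(Add(-927, -419305), -1) = Pow(-420232, -1) = Rational(-1, 420232)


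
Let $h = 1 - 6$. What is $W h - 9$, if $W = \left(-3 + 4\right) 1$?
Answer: $-14$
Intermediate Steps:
$h = -5$ ($h = 1 - 6 = -5$)
$W = 1$ ($W = 1 \cdot 1 = 1$)
$W h - 9 = 1 \left(-5\right) - 9 = -5 - 9 = -14$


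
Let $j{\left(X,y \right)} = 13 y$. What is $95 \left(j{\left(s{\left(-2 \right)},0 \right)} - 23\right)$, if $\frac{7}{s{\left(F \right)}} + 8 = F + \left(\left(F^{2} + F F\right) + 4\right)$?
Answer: $-2185$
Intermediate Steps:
$s{\left(F \right)} = \frac{7}{-4 + F + 2 F^{2}}$ ($s{\left(F \right)} = \frac{7}{-8 + \left(F + \left(\left(F^{2} + F F\right) + 4\right)\right)} = \frac{7}{-8 + \left(F + \left(\left(F^{2} + F^{2}\right) + 4\right)\right)} = \frac{7}{-8 + \left(F + \left(2 F^{2} + 4\right)\right)} = \frac{7}{-8 + \left(F + \left(4 + 2 F^{2}\right)\right)} = \frac{7}{-8 + \left(4 + F + 2 F^{2}\right)} = \frac{7}{-4 + F + 2 F^{2}}$)
$95 \left(j{\left(s{\left(-2 \right)},0 \right)} - 23\right) = 95 \left(13 \cdot 0 - 23\right) = 95 \left(0 - 23\right) = 95 \left(-23\right) = -2185$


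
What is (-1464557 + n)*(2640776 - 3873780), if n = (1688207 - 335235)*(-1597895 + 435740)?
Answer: 1938731889613117868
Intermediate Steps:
n = -1572363174660 (n = 1352972*(-1162155) = -1572363174660)
(-1464557 + n)*(2640776 - 3873780) = (-1464557 - 1572363174660)*(2640776 - 3873780) = -1572364639217*(-1233004) = 1938731889613117868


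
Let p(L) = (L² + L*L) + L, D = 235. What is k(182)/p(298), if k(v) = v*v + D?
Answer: 33359/177906 ≈ 0.18751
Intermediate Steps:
p(L) = L + 2*L² (p(L) = (L² + L²) + L = 2*L² + L = L + 2*L²)
k(v) = 235 + v² (k(v) = v*v + 235 = v² + 235 = 235 + v²)
k(182)/p(298) = (235 + 182²)/((298*(1 + 2*298))) = (235 + 33124)/((298*(1 + 596))) = 33359/((298*597)) = 33359/177906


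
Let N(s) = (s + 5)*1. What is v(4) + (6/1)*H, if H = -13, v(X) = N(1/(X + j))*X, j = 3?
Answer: -402/7 ≈ -57.429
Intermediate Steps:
N(s) = 5 + s (N(s) = (5 + s)*1 = 5 + s)
v(X) = X*(5 + 1/(3 + X)) (v(X) = (5 + 1/(X + 3))*X = (5 + 1/(3 + X))*X = X*(5 + 1/(3 + X)))
v(4) + (6/1)*H = 4*(16 + 5*4)/(3 + 4) + (6/1)*(-13) = 4*(16 + 20)/7 + (6*1)*(-13) = 4*(1/7)*36 + 6*(-13) = 144/7 - 78 = -402/7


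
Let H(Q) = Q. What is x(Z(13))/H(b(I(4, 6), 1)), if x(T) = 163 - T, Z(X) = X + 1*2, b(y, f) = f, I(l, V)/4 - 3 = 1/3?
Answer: 148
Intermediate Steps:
I(l, V) = 40/3 (I(l, V) = 12 + 4/3 = 40/3)
Z(X) = 2 + X (Z(X) = X + 2 = 2 + X)
x(Z(13))/H(b(I(4, 6), 1)) = (163 - (2 + 13))/1 = (163 - 1*15)*1 = (163 - 15)*1 = 148*1 = 148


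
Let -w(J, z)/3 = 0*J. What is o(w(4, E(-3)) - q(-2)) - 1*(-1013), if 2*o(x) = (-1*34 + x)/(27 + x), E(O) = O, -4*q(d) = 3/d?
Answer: 431263/426 ≈ 1012.4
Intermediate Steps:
q(d) = -3/(4*d)
w(J, z) = 0 (w(J, z) = -0*J = -3*0 = 0)
o(x) = (-34 + x)/(2*(27 + x)) (o(x) = ((-1*34 + x)/(27 + x))/2 = ((-34 + x)/(27 + x))/2 = (-34 + x)/(2*(27 + x)))
o(w(4, E(-3)) - q(-2)) - 1*(-1013) = (-34 + (0 - (-3)/(4*(-2))))/(2*(27 + (0 - (-3)/(4*(-2))))) - 1*(-1013) = (-34 + (0 - (-3)*(-1)/(4*2)))/(2*(27 + (0 - (-3)*(-1)/(4*2)))) + 1013 = (-34 + (0 - 1*3/8))/(2*(27 + (0 - 1*3/8))) + 1013 = (-34 + (0 - 3/8))/(2*(27 + (0 - 3/8))) + 1013 = (-34 - 3/8)/(2*(27 - 3/8)) + 1013 = (½)*(-275/8)/(213/8) + 1013 = (½)*(8/213)*(-275/8) + 1013 = -275/426 + 1013 = 431263/426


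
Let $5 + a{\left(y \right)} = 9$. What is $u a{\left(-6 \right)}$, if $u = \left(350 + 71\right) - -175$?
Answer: $2384$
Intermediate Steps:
$a{\left(y \right)} = 4$ ($a{\left(y \right)} = -5 + 9 = 4$)
$u = 596$ ($u = 421 + 175 = 596$)
$u a{\left(-6 \right)} = 596 \cdot 4 = 2384$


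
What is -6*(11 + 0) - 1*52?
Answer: -118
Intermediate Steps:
-6*(11 + 0) - 1*52 = -6*11 - 52 = -66 - 52 = -118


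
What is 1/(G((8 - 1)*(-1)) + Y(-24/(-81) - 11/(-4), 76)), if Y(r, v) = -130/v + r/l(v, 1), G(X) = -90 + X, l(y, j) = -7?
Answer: -2052/203447 ≈ -0.010086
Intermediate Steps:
Y(r, v) = -130/v - r/7 (Y(r, v) = -130/v + r/(-7) = -130/v + r*(-⅐) = -130/v - r/7)
1/(G((8 - 1)*(-1)) + Y(-24/(-81) - 11/(-4), 76)) = 1/((-90 + (8 - 1)*(-1)) + (-130/76 - (-24/(-81) - 11/(-4))/7)) = 1/((-90 + 7*(-1)) + (-130*1/76 - (-24*(-1/81) - 11*(-¼))/7)) = 1/((-90 - 7) + (-65/38 - (8/27 + 11/4)/7)) = 1/(-97 + (-65/38 - ⅐*329/108)) = 1/(-97 + (-65/38 - 47/108)) = 1/(-97 - 4403/2052) = 1/(-203447/2052) = -2052/203447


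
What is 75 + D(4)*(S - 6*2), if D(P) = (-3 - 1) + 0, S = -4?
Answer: 139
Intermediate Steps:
D(P) = -4 (D(P) = -4 + 0 = -4)
75 + D(4)*(S - 6*2) = 75 - 4*(-4 - 6*2) = 75 - 4*(-4 - 12) = 75 - 4*(-16) = 75 + 64 = 139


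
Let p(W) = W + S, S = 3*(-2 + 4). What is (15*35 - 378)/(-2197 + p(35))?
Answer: -3/44 ≈ -0.068182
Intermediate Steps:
S = 6 (S = 3*2 = 6)
p(W) = 6 + W (p(W) = W + 6 = 6 + W)
(15*35 - 378)/(-2197 + p(35)) = (15*35 - 378)/(-2197 + (6 + 35)) = (525 - 378)/(-2197 + 41) = 147/(-2156) = 147*(-1/2156) = -3/44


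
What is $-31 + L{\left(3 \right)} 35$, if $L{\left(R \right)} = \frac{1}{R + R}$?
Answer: $- \frac{151}{6} \approx -25.167$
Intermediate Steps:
$L{\left(R \right)} = \frac{1}{2 R}$
$-31 + L{\left(3 \right)} 35 = -31 + \frac{1}{2 \cdot 3} \cdot 35 = -31 + \frac{1}{2} \cdot \frac{1}{3} \cdot 35 = -31 + \frac{1}{6} \cdot 35 = -31 + \frac{35}{6} = - \frac{151}{6}$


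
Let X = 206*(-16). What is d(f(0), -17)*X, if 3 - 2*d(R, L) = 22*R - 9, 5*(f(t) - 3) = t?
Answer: 88992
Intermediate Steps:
f(t) = 3 + t/5
d(R, L) = 6 - 11*R (d(R, L) = 3/2 - (22*R - 9)/2 = 3/2 - (-9 + 22*R)/2 = 3/2 + (9/2 - 11*R) = 6 - 11*R)
X = -3296
d(f(0), -17)*X = (6 - 11*(3 + (1/5)*0))*(-3296) = (6 - 11*(3 + 0))*(-3296) = (6 - 11*3)*(-3296) = (6 - 33)*(-3296) = -27*(-3296) = 88992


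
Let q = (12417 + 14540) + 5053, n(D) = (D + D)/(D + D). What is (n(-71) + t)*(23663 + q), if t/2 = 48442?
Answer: 5393878605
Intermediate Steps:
n(D) = 1 (n(D) = (2*D)/((2*D)) = (2*D)*(1/(2*D)) = 1)
t = 96884 (t = 2*48442 = 96884)
q = 32010 (q = 26957 + 5053 = 32010)
(n(-71) + t)*(23663 + q) = (1 + 96884)*(23663 + 32010) = 96885*55673 = 5393878605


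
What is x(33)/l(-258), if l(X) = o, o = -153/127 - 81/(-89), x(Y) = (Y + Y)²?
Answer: -2735326/185 ≈ -14786.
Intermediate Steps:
x(Y) = 4*Y² (x(Y) = (2*Y)² = 4*Y²)
o = -3330/11303 (o = -153*1/127 - 81*(-1/89) = -153/127 + 81/89 = -3330/11303 ≈ -0.29461)
l(X) = -3330/11303
x(33)/l(-258) = (4*33²)/(-3330/11303) = (4*1089)*(-11303/3330) = 4356*(-11303/3330) = -2735326/185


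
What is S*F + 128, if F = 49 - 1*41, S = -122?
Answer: -848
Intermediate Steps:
F = 8 (F = 49 - 41 = 8)
S*F + 128 = -122*8 + 128 = -976 + 128 = -848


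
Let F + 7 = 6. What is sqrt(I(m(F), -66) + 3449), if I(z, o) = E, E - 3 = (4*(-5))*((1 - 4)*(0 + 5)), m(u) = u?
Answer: 2*sqrt(938) ≈ 61.254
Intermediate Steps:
F = -1 (F = -7 + 6 = -1)
E = 303 (E = 3 + (4*(-5))*((1 - 4)*(0 + 5)) = 3 - (-60)*5 = 3 - 20*(-15) = 3 + 300 = 303)
I(z, o) = 303
sqrt(I(m(F), -66) + 3449) = sqrt(303 + 3449) = sqrt(3752) = 2*sqrt(938)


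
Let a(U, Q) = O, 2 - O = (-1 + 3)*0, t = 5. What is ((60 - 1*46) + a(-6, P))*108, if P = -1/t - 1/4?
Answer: 1728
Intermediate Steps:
O = 2 (O = 2 - (-1 + 3)*0 = 2 - 2*0 = 2 - 1*0 = 2 + 0 = 2)
P = -9/20 (P = -1/5 - 1/4 = -1*⅕ - 1*¼ = -⅕ - ¼ = -9/20 ≈ -0.45000)
a(U, Q) = 2
((60 - 1*46) + a(-6, P))*108 = ((60 - 1*46) + 2)*108 = ((60 - 46) + 2)*108 = (14 + 2)*108 = 16*108 = 1728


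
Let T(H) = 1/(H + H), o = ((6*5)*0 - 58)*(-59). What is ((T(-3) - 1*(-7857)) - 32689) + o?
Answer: -128461/6 ≈ -21410.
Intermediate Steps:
o = 3422 (o = (30*0 - 58)*(-59) = (0 - 58)*(-59) = -58*(-59) = 3422)
T(H) = 1/(2*H)
((T(-3) - 1*(-7857)) - 32689) + o = (((1/2)/(-3) - 1*(-7857)) - 32689) + 3422 = (((1/2)*(-1/3) + 7857) - 32689) + 3422 = ((-1/6 + 7857) - 32689) + 3422 = (47141/6 - 32689) + 3422 = -148993/6 + 3422 = -128461/6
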